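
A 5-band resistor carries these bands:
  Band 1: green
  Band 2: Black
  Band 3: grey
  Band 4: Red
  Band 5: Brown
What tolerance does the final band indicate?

±1%

The last band, brown, is the tolerance band.
Brown corresponds to ±1%.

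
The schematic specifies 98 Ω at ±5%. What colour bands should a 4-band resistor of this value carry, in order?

white, grey, black, gold

98 Ω = 98 × 10^0.
9 → white
8 → grey
Multiplier 10^0 → black.
±5% tolerance → gold.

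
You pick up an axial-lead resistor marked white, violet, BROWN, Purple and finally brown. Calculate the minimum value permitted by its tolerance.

9612900000 Ω

White → 9 (first significant figure)
Violet → 7 (second significant figure)
Brown → 1 (third significant figure)
Violet → ×10^7 multiplier
Brown → ±1% tolerance
971 × 10000000 = 9710000000 Ω
Minimum = 9710000000 × (1 − 1/100) = 9612900000 Ω.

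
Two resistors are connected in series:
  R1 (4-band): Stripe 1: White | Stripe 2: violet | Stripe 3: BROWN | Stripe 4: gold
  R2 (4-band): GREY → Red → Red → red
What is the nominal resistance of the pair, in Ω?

R1: white, violet → 97; brown ×10 → 970 Ω.
R2: grey, red → 82; red ×10^2 → 8200 Ω.
Series: 970 + 8200 = 9170 Ω.

9170 Ω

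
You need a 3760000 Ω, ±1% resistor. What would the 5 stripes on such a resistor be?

3760000 Ω = 376 × 10^4.
3 → orange
7 → violet
6 → blue
Multiplier 10^4 → yellow.
±1% tolerance → brown.

orange, violet, blue, yellow, brown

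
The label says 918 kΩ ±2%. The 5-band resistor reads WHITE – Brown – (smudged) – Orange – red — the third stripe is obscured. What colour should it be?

918000 Ω = 918 × 10^3.
The third band gives digit 8 of the significand, and 8 is grey.

grey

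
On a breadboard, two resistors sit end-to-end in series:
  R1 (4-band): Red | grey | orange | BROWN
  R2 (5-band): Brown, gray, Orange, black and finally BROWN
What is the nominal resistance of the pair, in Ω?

28183 Ω

R1: red, grey → 28; orange ×10^3 → 28000 Ω.
R2: brown, grey, orange → 183; black ×1 → 183 Ω.
Series: 28000 + 183 = 28183 Ω.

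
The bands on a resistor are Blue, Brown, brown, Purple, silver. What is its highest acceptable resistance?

Blue → 6 (first significant figure)
Brown → 1 (second significant figure)
Brown → 1 (third significant figure)
Violet → ×10^7 multiplier
Silver → ±10% tolerance
611 × 10000000 = 6110000000 Ω
Highest = 6110000000 × (1 + 10/100) = 6721000000 Ω.

6721000000 Ω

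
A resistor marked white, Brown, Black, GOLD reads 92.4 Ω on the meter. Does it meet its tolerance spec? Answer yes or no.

yes

White → 9 (first significant figure)
Brown → 1 (second significant figure)
Black → ×1 multiplier
Gold → ±5% tolerance
91 × 1 = 91 Ω
Allowed range: 86.45 Ω to 95.55 Ω.
92.4 Ω lies inside that range.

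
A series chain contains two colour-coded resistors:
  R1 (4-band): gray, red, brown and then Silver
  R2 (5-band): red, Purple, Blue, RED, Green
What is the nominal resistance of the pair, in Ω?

R1: grey, red → 82; brown ×10 → 820 Ω.
R2: red, violet, blue → 276; red ×10^2 → 27600 Ω.
Series: 820 + 27600 = 28420 Ω.

28420 Ω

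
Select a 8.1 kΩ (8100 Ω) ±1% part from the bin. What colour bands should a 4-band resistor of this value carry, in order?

grey, brown, red, brown

8100 Ω = 81 × 10^2.
8 → grey
1 → brown
Multiplier 10^2 → red.
±1% tolerance → brown.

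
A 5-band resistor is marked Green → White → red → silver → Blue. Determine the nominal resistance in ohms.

5.92 Ω

Green → 5 (first significant figure)
White → 9 (second significant figure)
Red → 2 (third significant figure)
Silver → ×0.01 multiplier
592 × 0.01 = 5.92 Ω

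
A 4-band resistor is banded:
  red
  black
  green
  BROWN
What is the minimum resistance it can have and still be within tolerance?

Red → 2 (first significant figure)
Black → 0 (second significant figure)
Green → ×10^5 multiplier
Brown → ±1% tolerance
20 × 100000 = 2000000 Ω
Minimum = 2000000 × (1 − 1/100) = 1980000 Ω.

1980000 Ω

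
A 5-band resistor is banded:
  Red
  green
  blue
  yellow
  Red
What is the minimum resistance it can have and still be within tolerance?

2508800 Ω

Red → 2 (first significant figure)
Green → 5 (second significant figure)
Blue → 6 (third significant figure)
Yellow → ×10^4 multiplier
Red → ±2% tolerance
256 × 10000 = 2560000 Ω
Minimum = 2560000 × (1 − 2/100) = 2508800 Ω.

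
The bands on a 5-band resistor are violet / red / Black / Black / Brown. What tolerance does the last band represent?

The last band, brown, is the tolerance band.
Brown corresponds to ±1%.

±1%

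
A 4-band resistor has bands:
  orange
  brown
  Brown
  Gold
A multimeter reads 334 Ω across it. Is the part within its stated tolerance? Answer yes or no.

no

Orange → 3 (first significant figure)
Brown → 1 (second significant figure)
Brown → ×10 multiplier
Gold → ±5% tolerance
31 × 10 = 310 Ω
Allowed range: 294.5 Ω to 325.5 Ω.
334 Ω lies outside that range.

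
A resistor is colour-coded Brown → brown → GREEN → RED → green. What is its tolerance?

±0.5%

The last band, green, is the tolerance band.
Green corresponds to ±0.5%.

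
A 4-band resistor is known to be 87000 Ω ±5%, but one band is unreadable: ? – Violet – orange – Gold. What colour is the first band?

grey

87000 Ω = 87 × 10^3.
The first band gives digit 8 of the significand, and 8 is grey.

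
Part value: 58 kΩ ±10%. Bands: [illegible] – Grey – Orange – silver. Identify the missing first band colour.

green

58000 Ω = 58 × 10^3.
The first band gives digit 5 of the significand, and 5 is green.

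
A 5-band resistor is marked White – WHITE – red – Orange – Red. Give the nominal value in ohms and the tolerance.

992000 Ω ±2%

White → 9 (first significant figure)
White → 9 (second significant figure)
Red → 2 (third significant figure)
Orange → ×10^3 multiplier
Red → ±2% tolerance
992 × 1000 = 992000 Ω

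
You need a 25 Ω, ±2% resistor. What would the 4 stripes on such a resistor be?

red, green, black, red

25 Ω = 25 × 10^0.
2 → red
5 → green
Multiplier 10^0 → black.
±2% tolerance → red.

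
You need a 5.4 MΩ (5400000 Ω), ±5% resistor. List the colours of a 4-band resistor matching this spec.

green, yellow, green, gold

5400000 Ω = 54 × 10^5.
5 → green
4 → yellow
Multiplier 10^5 → green.
±5% tolerance → gold.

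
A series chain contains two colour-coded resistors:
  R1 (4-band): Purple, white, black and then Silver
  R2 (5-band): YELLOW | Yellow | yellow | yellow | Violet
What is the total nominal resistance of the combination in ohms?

R1: violet, white → 79; black ×1 → 79 Ω.
R2: yellow, yellow, yellow → 444; yellow ×10^4 → 4440000 Ω.
Series: 79 + 4440000 = 4440079 Ω.

4440079 Ω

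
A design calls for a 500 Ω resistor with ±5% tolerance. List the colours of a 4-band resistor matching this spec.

500 Ω = 50 × 10^1.
5 → green
0 → black
Multiplier 10^1 → brown.
±5% tolerance → gold.

green, black, brown, gold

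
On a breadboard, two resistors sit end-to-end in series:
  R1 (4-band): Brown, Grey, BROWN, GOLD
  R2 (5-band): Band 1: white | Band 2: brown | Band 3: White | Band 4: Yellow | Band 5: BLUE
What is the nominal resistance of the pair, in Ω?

9190180 Ω

R1: brown, grey → 18; brown ×10 → 180 Ω.
R2: white, brown, white → 919; yellow ×10^4 → 9190000 Ω.
Series: 180 + 9190000 = 9190180 Ω.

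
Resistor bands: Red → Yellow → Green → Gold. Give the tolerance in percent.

The last band, gold, is the tolerance band.
Gold corresponds to ±5%.

±5%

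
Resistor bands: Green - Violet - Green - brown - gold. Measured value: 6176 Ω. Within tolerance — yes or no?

Green → 5 (first significant figure)
Violet → 7 (second significant figure)
Green → 5 (third significant figure)
Brown → ×10 multiplier
Gold → ±5% tolerance
575 × 10 = 5750 Ω
Allowed range: 5462.5 Ω to 6037.5 Ω.
6176 Ω lies outside that range.

no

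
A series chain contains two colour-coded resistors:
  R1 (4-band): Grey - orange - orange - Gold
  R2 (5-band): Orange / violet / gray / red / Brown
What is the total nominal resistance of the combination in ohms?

120800 Ω

R1: grey, orange → 83; orange ×10^3 → 83000 Ω.
R2: orange, violet, grey → 378; red ×10^2 → 37800 Ω.
Series: 83000 + 37800 = 120800 Ω.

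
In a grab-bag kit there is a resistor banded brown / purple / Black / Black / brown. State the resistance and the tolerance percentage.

170 Ω ±1%

Brown → 1 (first significant figure)
Violet → 7 (second significant figure)
Black → 0 (third significant figure)
Black → ×1 multiplier
Brown → ±1% tolerance
170 × 1 = 170 Ω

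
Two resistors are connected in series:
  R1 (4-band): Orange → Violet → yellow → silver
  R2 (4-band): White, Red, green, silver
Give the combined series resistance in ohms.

R1: orange, violet → 37; yellow ×10^4 → 370000 Ω.
R2: white, red → 92; green ×10^5 → 9200000 Ω.
Series: 370000 + 9200000 = 9570000 Ω.

9570000 Ω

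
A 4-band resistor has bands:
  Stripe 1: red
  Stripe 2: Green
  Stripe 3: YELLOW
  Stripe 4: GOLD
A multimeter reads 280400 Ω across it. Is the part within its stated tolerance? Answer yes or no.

Red → 2 (first significant figure)
Green → 5 (second significant figure)
Yellow → ×10^4 multiplier
Gold → ±5% tolerance
25 × 10000 = 250000 Ω
Allowed range: 237500 Ω to 262500 Ω.
280400 Ω lies outside that range.

no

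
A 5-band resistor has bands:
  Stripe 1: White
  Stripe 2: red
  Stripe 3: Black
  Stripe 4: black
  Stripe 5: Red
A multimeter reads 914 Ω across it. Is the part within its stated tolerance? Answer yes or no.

White → 9 (first significant figure)
Red → 2 (second significant figure)
Black → 0 (third significant figure)
Black → ×1 multiplier
Red → ±2% tolerance
920 × 1 = 920 Ω
Allowed range: 901.6 Ω to 938.4 Ω.
914 Ω lies inside that range.

yes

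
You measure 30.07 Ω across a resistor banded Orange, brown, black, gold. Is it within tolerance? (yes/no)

yes

Orange → 3 (first significant figure)
Brown → 1 (second significant figure)
Black → ×1 multiplier
Gold → ±5% tolerance
31 × 1 = 31 Ω
Allowed range: 29.45 Ω to 32.55 Ω.
30.07 Ω lies inside that range.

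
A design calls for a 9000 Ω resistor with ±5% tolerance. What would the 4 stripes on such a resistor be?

9000 Ω = 90 × 10^2.
9 → white
0 → black
Multiplier 10^2 → red.
±5% tolerance → gold.

white, black, red, gold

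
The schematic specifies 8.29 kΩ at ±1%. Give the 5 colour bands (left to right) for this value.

grey, red, white, brown, brown

8290 Ω = 829 × 10^1.
8 → grey
2 → red
9 → white
Multiplier 10^1 → brown.
±1% tolerance → brown.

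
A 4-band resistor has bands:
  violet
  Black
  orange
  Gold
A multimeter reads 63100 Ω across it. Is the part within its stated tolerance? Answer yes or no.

no

Violet → 7 (first significant figure)
Black → 0 (second significant figure)
Orange → ×10^3 multiplier
Gold → ±5% tolerance
70 × 1000 = 70000 Ω
Allowed range: 66500 Ω to 73500 Ω.
63100 Ω lies outside that range.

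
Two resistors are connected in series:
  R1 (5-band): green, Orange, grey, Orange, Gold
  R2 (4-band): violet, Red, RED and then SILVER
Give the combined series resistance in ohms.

R1: green, orange, grey → 538; orange ×10^3 → 538000 Ω.
R2: violet, red → 72; red ×10^2 → 7200 Ω.
Series: 538000 + 7200 = 545200 Ω.

545200 Ω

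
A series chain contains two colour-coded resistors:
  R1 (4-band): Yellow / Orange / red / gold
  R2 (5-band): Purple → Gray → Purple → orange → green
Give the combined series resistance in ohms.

R1: yellow, orange → 43; red ×10^2 → 4300 Ω.
R2: violet, grey, violet → 787; orange ×10^3 → 787000 Ω.
Series: 4300 + 787000 = 791300 Ω.

791300 Ω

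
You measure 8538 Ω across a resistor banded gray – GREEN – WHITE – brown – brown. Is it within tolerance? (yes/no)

Grey → 8 (first significant figure)
Green → 5 (second significant figure)
White → 9 (third significant figure)
Brown → ×10 multiplier
Brown → ±1% tolerance
859 × 10 = 8590 Ω
Allowed range: 8504.1 Ω to 8675.9 Ω.
8538 Ω lies inside that range.

yes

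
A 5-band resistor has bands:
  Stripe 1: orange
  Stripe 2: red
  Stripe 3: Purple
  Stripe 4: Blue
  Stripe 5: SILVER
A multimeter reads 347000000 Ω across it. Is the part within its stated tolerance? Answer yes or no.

Orange → 3 (first significant figure)
Red → 2 (second significant figure)
Violet → 7 (third significant figure)
Blue → ×10^6 multiplier
Silver → ±10% tolerance
327 × 1000000 = 327000000 Ω
Allowed range: 294300000 Ω to 359700000 Ω.
347000000 Ω lies inside that range.

yes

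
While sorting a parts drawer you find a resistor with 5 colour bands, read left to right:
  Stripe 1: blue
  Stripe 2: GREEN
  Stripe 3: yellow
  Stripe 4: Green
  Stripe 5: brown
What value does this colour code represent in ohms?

Blue → 6 (first significant figure)
Green → 5 (second significant figure)
Yellow → 4 (third significant figure)
Green → ×10^5 multiplier
654 × 100000 = 65400000 Ω

65400000 Ω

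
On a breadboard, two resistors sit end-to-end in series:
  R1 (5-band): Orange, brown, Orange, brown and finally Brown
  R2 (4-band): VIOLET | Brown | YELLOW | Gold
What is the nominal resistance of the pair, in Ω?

713130 Ω

R1: orange, brown, orange → 313; brown ×10 → 3130 Ω.
R2: violet, brown → 71; yellow ×10^4 → 710000 Ω.
Series: 3130 + 710000 = 713130 Ω.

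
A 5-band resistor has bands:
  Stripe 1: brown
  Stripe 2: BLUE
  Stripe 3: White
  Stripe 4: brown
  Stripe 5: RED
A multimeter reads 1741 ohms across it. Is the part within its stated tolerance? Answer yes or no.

no

Brown → 1 (first significant figure)
Blue → 6 (second significant figure)
White → 9 (third significant figure)
Brown → ×10 multiplier
Red → ±2% tolerance
169 × 10 = 1690 Ω
Allowed range: 1656.2 Ω to 1723.8 Ω.
1741 ohms lies outside that range.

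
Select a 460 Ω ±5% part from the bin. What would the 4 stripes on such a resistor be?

yellow, blue, brown, gold

460 Ω = 46 × 10^1.
4 → yellow
6 → blue
Multiplier 10^1 → brown.
±5% tolerance → gold.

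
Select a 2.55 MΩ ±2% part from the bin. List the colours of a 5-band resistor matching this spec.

red, green, green, yellow, red

2550000 Ω = 255 × 10^4.
2 → red
5 → green
5 → green
Multiplier 10^4 → yellow.
±2% tolerance → red.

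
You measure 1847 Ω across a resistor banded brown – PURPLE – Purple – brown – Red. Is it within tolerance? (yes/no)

no

Brown → 1 (first significant figure)
Violet → 7 (second significant figure)
Violet → 7 (third significant figure)
Brown → ×10 multiplier
Red → ±2% tolerance
177 × 10 = 1770 Ω
Allowed range: 1734.6 Ω to 1805.4 Ω.
1847 Ω lies outside that range.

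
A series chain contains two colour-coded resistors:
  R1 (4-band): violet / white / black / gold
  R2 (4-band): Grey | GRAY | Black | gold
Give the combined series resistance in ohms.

R1: violet, white → 79; black ×1 → 79 Ω.
R2: grey, grey → 88; black ×1 → 88 Ω.
Series: 79 + 88 = 167 Ω.

167 Ω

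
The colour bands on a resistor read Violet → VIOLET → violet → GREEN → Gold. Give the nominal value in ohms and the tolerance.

Violet → 7 (first significant figure)
Violet → 7 (second significant figure)
Violet → 7 (third significant figure)
Green → ×10^5 multiplier
Gold → ±5% tolerance
777 × 100000 = 77700000 Ω

77700000 Ω ±5%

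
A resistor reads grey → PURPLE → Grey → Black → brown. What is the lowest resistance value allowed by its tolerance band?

Grey → 8 (first significant figure)
Violet → 7 (second significant figure)
Grey → 8 (third significant figure)
Black → ×1 multiplier
Brown → ±1% tolerance
878 × 1 = 878 Ω
Lowest = 878 × (1 − 1/100) = 869.22 Ω.

869.22 Ω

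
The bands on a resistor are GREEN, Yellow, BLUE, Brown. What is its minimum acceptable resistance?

Green → 5 (first significant figure)
Yellow → 4 (second significant figure)
Blue → ×10^6 multiplier
Brown → ±1% tolerance
54 × 1000000 = 54000000 Ω
Minimum = 54000000 × (1 − 1/100) = 53460000 Ω.

53460000 Ω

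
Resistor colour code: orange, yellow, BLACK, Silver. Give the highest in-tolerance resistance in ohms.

37.4 Ω

Orange → 3 (first significant figure)
Yellow → 4 (second significant figure)
Black → ×1 multiplier
Silver → ±10% tolerance
34 × 1 = 34 Ω
Highest = 34 × (1 + 10/100) = 37.4 Ω.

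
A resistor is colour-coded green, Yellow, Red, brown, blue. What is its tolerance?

The last band, blue, is the tolerance band.
Blue corresponds to ±0.25%.

±0.25%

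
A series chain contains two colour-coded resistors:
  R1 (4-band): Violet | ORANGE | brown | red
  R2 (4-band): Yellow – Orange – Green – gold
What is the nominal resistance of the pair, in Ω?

R1: violet, orange → 73; brown ×10 → 730 Ω.
R2: yellow, orange → 43; green ×10^5 → 4300000 Ω.
Series: 730 + 4300000 = 4300730 Ω.

4300730 Ω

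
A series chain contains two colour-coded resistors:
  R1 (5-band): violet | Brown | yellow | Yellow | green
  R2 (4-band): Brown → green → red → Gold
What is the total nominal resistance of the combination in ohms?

7141500 Ω

R1: violet, brown, yellow → 714; yellow ×10^4 → 7140000 Ω.
R2: brown, green → 15; red ×10^2 → 1500 Ω.
Series: 7140000 + 1500 = 7141500 Ω.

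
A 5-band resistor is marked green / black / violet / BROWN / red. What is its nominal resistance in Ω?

5070 Ω

Green → 5 (first significant figure)
Black → 0 (second significant figure)
Violet → 7 (third significant figure)
Brown → ×10 multiplier
507 × 10 = 5070 Ω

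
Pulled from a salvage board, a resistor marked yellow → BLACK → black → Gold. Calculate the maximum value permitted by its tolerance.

42 Ω

Yellow → 4 (first significant figure)
Black → 0 (second significant figure)
Black → ×1 multiplier
Gold → ±5% tolerance
40 × 1 = 40 Ω
Maximum = 40 × (1 + 5/100) = 42 Ω.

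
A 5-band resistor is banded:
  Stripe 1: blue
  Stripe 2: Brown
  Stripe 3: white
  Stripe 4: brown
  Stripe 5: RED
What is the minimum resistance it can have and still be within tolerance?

6066.2 Ω

Blue → 6 (first significant figure)
Brown → 1 (second significant figure)
White → 9 (third significant figure)
Brown → ×10 multiplier
Red → ±2% tolerance
619 × 10 = 6190 Ω
Minimum = 6190 × (1 − 2/100) = 6066.2 Ω.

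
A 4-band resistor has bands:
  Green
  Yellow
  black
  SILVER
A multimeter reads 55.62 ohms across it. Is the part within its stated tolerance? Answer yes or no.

Green → 5 (first significant figure)
Yellow → 4 (second significant figure)
Black → ×1 multiplier
Silver → ±10% tolerance
54 × 1 = 54 Ω
Allowed range: 48.6 Ω to 59.4 Ω.
55.62 ohms lies inside that range.

yes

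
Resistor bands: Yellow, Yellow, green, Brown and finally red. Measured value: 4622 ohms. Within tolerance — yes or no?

no

Yellow → 4 (first significant figure)
Yellow → 4 (second significant figure)
Green → 5 (third significant figure)
Brown → ×10 multiplier
Red → ±2% tolerance
445 × 10 = 4450 Ω
Allowed range: 4361 Ω to 4539 Ω.
4622 ohms lies outside that range.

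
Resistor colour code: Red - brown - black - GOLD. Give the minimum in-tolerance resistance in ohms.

19.95 Ω

Red → 2 (first significant figure)
Brown → 1 (second significant figure)
Black → ×1 multiplier
Gold → ±5% tolerance
21 × 1 = 21 Ω
Minimum = 21 × (1 − 5/100) = 19.95 Ω.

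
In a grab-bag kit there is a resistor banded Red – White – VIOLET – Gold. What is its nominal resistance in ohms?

Red → 2 (first significant figure)
White → 9 (second significant figure)
Violet → ×10^7 multiplier
29 × 10000000 = 290000000 Ω

290000000 Ω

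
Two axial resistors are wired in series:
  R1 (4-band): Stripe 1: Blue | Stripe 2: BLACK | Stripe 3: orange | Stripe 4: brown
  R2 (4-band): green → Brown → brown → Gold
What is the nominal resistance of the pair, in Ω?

R1: blue, black → 60; orange ×10^3 → 60000 Ω.
R2: green, brown → 51; brown ×10 → 510 Ω.
Series: 60000 + 510 = 60510 Ω.

60510 Ω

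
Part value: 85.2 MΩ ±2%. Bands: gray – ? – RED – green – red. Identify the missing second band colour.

green

85200000 Ω = 852 × 10^5.
The second band gives digit 5 of the significand, and 5 is green.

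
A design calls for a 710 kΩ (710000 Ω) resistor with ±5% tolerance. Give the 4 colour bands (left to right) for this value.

710000 Ω = 71 × 10^4.
7 → violet
1 → brown
Multiplier 10^4 → yellow.
±5% tolerance → gold.

violet, brown, yellow, gold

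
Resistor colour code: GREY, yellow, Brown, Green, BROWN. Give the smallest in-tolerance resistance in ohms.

Grey → 8 (first significant figure)
Yellow → 4 (second significant figure)
Brown → 1 (third significant figure)
Green → ×10^5 multiplier
Brown → ±1% tolerance
841 × 100000 = 84100000 Ω
Smallest = 84100000 × (1 − 1/100) = 83259000 Ω.

83259000 Ω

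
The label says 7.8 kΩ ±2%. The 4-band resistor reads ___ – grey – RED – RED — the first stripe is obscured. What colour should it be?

7800 Ω = 78 × 10^2.
The first band gives digit 7 of the significand, and 7 is violet.

violet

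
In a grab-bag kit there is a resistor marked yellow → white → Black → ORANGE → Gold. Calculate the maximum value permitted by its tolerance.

514500 Ω

Yellow → 4 (first significant figure)
White → 9 (second significant figure)
Black → 0 (third significant figure)
Orange → ×10^3 multiplier
Gold → ±5% tolerance
490 × 1000 = 490000 Ω
Maximum = 490000 × (1 + 5/100) = 514500 Ω.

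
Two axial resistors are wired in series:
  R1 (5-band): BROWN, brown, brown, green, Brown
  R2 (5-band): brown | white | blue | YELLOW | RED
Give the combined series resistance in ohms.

R1: brown, brown, brown → 111; green ×10^5 → 11100000 Ω.
R2: brown, white, blue → 196; yellow ×10^4 → 1960000 Ω.
Series: 11100000 + 1960000 = 13060000 Ω.

13060000 Ω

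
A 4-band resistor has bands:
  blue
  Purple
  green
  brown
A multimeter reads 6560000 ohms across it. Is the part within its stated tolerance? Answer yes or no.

no

Blue → 6 (first significant figure)
Violet → 7 (second significant figure)
Green → ×10^5 multiplier
Brown → ±1% tolerance
67 × 100000 = 6700000 Ω
Allowed range: 6633000 Ω to 6767000 Ω.
6560000 ohms lies outside that range.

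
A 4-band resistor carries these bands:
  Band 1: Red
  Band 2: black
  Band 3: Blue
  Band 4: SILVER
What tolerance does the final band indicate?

±10%

The last band, silver, is the tolerance band.
Silver corresponds to ±10%.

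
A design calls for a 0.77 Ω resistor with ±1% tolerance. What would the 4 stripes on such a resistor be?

0.77 Ω = 77 × 10^-2.
7 → violet
7 → violet
Multiplier 10^-2 → silver.
±1% tolerance → brown.

violet, violet, silver, brown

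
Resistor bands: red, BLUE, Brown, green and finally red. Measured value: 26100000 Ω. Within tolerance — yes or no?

Red → 2 (first significant figure)
Blue → 6 (second significant figure)
Brown → 1 (third significant figure)
Green → ×10^5 multiplier
Red → ±2% tolerance
261 × 100000 = 26100000 Ω
Allowed range: 25578000 Ω to 26622000 Ω.
26100000 Ω lies inside that range.

yes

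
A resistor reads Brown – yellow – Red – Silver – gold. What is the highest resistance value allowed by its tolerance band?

1.491 Ω

Brown → 1 (first significant figure)
Yellow → 4 (second significant figure)
Red → 2 (third significant figure)
Silver → ×0.01 multiplier
Gold → ±5% tolerance
142 × 0.01 = 1.42 Ω
Highest = 1.42 × (1 + 5/100) = 1.491 Ω.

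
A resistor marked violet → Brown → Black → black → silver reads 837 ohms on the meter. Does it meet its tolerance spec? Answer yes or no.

no

Violet → 7 (first significant figure)
Brown → 1 (second significant figure)
Black → 0 (third significant figure)
Black → ×1 multiplier
Silver → ±10% tolerance
710 × 1 = 710 Ω
Allowed range: 639 Ω to 781 Ω.
837 ohms lies outside that range.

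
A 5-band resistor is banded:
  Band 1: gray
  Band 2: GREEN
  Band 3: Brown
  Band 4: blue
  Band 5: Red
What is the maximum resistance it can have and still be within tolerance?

Grey → 8 (first significant figure)
Green → 5 (second significant figure)
Brown → 1 (third significant figure)
Blue → ×10^6 multiplier
Red → ±2% tolerance
851 × 1000000 = 851000000 Ω
Maximum = 851000000 × (1 + 2/100) = 868020000 Ω.

868020000 Ω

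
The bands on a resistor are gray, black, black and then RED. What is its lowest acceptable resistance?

Grey → 8 (first significant figure)
Black → 0 (second significant figure)
Black → ×1 multiplier
Red → ±2% tolerance
80 × 1 = 80 Ω
Lowest = 80 × (1 − 2/100) = 78.4 Ω.

78.4 Ω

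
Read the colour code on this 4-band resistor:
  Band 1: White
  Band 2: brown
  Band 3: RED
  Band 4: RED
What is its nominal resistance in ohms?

9100 Ω

White → 9 (first significant figure)
Brown → 1 (second significant figure)
Red → ×10^2 multiplier
91 × 100 = 9100 Ω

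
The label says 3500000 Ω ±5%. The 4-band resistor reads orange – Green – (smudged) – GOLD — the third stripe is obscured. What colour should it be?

3500000 Ω = 35 × 10^5.
The third band is the multiplier, 10^5, which is green.

green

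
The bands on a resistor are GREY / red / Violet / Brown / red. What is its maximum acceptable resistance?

Grey → 8 (first significant figure)
Red → 2 (second significant figure)
Violet → 7 (third significant figure)
Brown → ×10 multiplier
Red → ±2% tolerance
827 × 10 = 8270 Ω
Maximum = 8270 × (1 + 2/100) = 8435.4 Ω.

8435.4 Ω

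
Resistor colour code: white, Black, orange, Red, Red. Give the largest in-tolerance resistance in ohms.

White → 9 (first significant figure)
Black → 0 (second significant figure)
Orange → 3 (third significant figure)
Red → ×10^2 multiplier
Red → ±2% tolerance
903 × 100 = 90300 Ω
Largest = 90300 × (1 + 2/100) = 92106 Ω.

92106 Ω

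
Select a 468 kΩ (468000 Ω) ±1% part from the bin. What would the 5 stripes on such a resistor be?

yellow, blue, grey, orange, brown

468000 Ω = 468 × 10^3.
4 → yellow
6 → blue
8 → grey
Multiplier 10^3 → orange.
±1% tolerance → brown.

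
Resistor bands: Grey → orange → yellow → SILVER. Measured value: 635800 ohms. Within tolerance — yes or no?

no

Grey → 8 (first significant figure)
Orange → 3 (second significant figure)
Yellow → ×10^4 multiplier
Silver → ±10% tolerance
83 × 10000 = 830000 Ω
Allowed range: 747000 Ω to 913000 Ω.
635800 ohms lies outside that range.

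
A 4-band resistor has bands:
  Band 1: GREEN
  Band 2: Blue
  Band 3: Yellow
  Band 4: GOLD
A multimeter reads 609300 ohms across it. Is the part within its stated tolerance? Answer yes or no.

no

Green → 5 (first significant figure)
Blue → 6 (second significant figure)
Yellow → ×10^4 multiplier
Gold → ±5% tolerance
56 × 10000 = 560000 Ω
Allowed range: 532000 Ω to 588000 Ω.
609300 ohms lies outside that range.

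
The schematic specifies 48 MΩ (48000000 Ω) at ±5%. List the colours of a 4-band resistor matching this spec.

yellow, grey, blue, gold

48000000 Ω = 48 × 10^6.
4 → yellow
8 → grey
Multiplier 10^6 → blue.
±5% tolerance → gold.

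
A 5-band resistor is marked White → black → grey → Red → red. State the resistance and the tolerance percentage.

90800 Ω ±2%

White → 9 (first significant figure)
Black → 0 (second significant figure)
Grey → 8 (third significant figure)
Red → ×10^2 multiplier
Red → ±2% tolerance
908 × 100 = 90800 Ω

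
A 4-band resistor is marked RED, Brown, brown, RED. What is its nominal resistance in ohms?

210 Ω

Red → 2 (first significant figure)
Brown → 1 (second significant figure)
Brown → ×10 multiplier
21 × 10 = 210 Ω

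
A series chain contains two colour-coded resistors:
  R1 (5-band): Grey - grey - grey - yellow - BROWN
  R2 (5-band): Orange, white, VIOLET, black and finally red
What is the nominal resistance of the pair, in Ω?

8880397 Ω

R1: grey, grey, grey → 888; yellow ×10^4 → 8880000 Ω.
R2: orange, white, violet → 397; black ×1 → 397 Ω.
Series: 8880000 + 397 = 8880397 Ω.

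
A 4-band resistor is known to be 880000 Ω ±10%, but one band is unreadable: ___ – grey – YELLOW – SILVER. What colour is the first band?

grey

880000 Ω = 88 × 10^4.
The first band gives digit 8 of the significand, and 8 is grey.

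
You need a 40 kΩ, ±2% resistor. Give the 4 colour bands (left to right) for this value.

yellow, black, orange, red

40000 Ω = 40 × 10^3.
4 → yellow
0 → black
Multiplier 10^3 → orange.
±2% tolerance → red.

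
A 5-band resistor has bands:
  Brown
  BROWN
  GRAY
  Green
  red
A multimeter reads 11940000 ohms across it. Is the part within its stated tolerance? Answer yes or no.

Brown → 1 (first significant figure)
Brown → 1 (second significant figure)
Grey → 8 (third significant figure)
Green → ×10^5 multiplier
Red → ±2% tolerance
118 × 100000 = 11800000 Ω
Allowed range: 11564000 Ω to 12036000 Ω.
11940000 ohms lies inside that range.

yes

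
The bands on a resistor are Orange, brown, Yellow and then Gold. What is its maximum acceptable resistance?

Orange → 3 (first significant figure)
Brown → 1 (second significant figure)
Yellow → ×10^4 multiplier
Gold → ±5% tolerance
31 × 10000 = 310000 Ω
Maximum = 310000 × (1 + 5/100) = 325500 Ω.

325500 Ω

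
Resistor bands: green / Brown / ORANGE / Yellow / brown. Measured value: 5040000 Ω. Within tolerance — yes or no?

no

Green → 5 (first significant figure)
Brown → 1 (second significant figure)
Orange → 3 (third significant figure)
Yellow → ×10^4 multiplier
Brown → ±1% tolerance
513 × 10000 = 5130000 Ω
Allowed range: 5078700 Ω to 5181300 Ω.
5040000 Ω lies outside that range.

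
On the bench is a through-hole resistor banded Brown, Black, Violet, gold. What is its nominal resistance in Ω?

Brown → 1 (first significant figure)
Black → 0 (second significant figure)
Violet → ×10^7 multiplier
10 × 10000000 = 100000000 Ω

100000000 Ω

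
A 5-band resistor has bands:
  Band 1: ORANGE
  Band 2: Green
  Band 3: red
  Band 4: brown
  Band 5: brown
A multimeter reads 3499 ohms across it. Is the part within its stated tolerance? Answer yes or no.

Orange → 3 (first significant figure)
Green → 5 (second significant figure)
Red → 2 (third significant figure)
Brown → ×10 multiplier
Brown → ±1% tolerance
352 × 10 = 3520 Ω
Allowed range: 3484.8 Ω to 3555.2 Ω.
3499 ohms lies inside that range.

yes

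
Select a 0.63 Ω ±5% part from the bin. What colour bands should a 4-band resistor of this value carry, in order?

0.63 Ω = 63 × 10^-2.
6 → blue
3 → orange
Multiplier 10^-2 → silver.
±5% tolerance → gold.

blue, orange, silver, gold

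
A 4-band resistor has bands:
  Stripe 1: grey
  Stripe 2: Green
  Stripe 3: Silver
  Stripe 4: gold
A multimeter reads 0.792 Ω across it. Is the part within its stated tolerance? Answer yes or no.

Grey → 8 (first significant figure)
Green → 5 (second significant figure)
Silver → ×0.01 multiplier
Gold → ±5% tolerance
85 × 0.01 = 0.85 Ω
Allowed range: 0.8075 Ω to 0.8925 Ω.
0.792 Ω lies outside that range.

no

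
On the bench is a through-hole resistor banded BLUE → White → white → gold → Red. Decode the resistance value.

69.9 Ω

Blue → 6 (first significant figure)
White → 9 (second significant figure)
White → 9 (third significant figure)
Gold → ×0.1 multiplier
699 × 0.1 = 69.9 Ω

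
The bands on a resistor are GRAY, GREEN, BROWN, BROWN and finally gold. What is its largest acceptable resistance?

8935.5 Ω

Grey → 8 (first significant figure)
Green → 5 (second significant figure)
Brown → 1 (third significant figure)
Brown → ×10 multiplier
Gold → ±5% tolerance
851 × 10 = 8510 Ω
Largest = 8510 × (1 + 5/100) = 8935.5 Ω.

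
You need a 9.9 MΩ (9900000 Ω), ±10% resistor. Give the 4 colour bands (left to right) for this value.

9900000 Ω = 99 × 10^5.
9 → white
9 → white
Multiplier 10^5 → green.
±10% tolerance → silver.

white, white, green, silver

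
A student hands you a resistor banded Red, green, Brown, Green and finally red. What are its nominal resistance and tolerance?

Red → 2 (first significant figure)
Green → 5 (second significant figure)
Brown → 1 (third significant figure)
Green → ×10^5 multiplier
Red → ±2% tolerance
251 × 100000 = 25100000 Ω

25100000 Ω ±2%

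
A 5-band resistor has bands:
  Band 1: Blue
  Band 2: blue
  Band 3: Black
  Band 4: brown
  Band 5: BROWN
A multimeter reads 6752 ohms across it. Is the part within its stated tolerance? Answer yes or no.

Blue → 6 (first significant figure)
Blue → 6 (second significant figure)
Black → 0 (third significant figure)
Brown → ×10 multiplier
Brown → ±1% tolerance
660 × 10 = 6600 Ω
Allowed range: 6534 Ω to 6666 Ω.
6752 ohms lies outside that range.

no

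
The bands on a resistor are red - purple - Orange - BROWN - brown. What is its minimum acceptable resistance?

Red → 2 (first significant figure)
Violet → 7 (second significant figure)
Orange → 3 (third significant figure)
Brown → ×10 multiplier
Brown → ±1% tolerance
273 × 10 = 2730 Ω
Minimum = 2730 × (1 − 1/100) = 2702.7 Ω.

2702.7 Ω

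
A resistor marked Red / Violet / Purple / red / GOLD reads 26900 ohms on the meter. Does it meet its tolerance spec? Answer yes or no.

Red → 2 (first significant figure)
Violet → 7 (second significant figure)
Violet → 7 (third significant figure)
Red → ×10^2 multiplier
Gold → ±5% tolerance
277 × 100 = 27700 Ω
Allowed range: 26315 Ω to 29085 Ω.
26900 ohms lies inside that range.

yes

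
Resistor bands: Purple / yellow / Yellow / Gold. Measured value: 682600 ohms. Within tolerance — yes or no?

Violet → 7 (first significant figure)
Yellow → 4 (second significant figure)
Yellow → ×10^4 multiplier
Gold → ±5% tolerance
74 × 10000 = 740000 Ω
Allowed range: 703000 Ω to 777000 Ω.
682600 ohms lies outside that range.

no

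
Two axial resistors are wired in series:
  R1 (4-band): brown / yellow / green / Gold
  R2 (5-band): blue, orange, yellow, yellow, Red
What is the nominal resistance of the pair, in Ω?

R1: brown, yellow → 14; green ×10^5 → 1400000 Ω.
R2: blue, orange, yellow → 634; yellow ×10^4 → 6340000 Ω.
Series: 1400000 + 6340000 = 7740000 Ω.

7740000 Ω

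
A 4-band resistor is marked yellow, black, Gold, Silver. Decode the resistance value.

Yellow → 4 (first significant figure)
Black → 0 (second significant figure)
Gold → ×0.1 multiplier
40 × 0.1 = 4 Ω

4 Ω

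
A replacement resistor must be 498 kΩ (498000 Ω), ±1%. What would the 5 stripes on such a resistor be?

498000 Ω = 498 × 10^3.
4 → yellow
9 → white
8 → grey
Multiplier 10^3 → orange.
±1% tolerance → brown.

yellow, white, grey, orange, brown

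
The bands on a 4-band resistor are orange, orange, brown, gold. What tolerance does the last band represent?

±5%

The last band, gold, is the tolerance band.
Gold corresponds to ±5%.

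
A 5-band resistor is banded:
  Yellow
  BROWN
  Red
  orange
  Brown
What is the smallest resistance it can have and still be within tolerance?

Yellow → 4 (first significant figure)
Brown → 1 (second significant figure)
Red → 2 (third significant figure)
Orange → ×10^3 multiplier
Brown → ±1% tolerance
412 × 1000 = 412000 Ω
Smallest = 412000 × (1 − 1/100) = 407880 Ω.

407880 Ω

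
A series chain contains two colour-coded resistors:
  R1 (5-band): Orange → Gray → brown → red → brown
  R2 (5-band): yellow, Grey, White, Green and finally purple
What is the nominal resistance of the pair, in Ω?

R1: orange, grey, brown → 381; red ×10^2 → 38100 Ω.
R2: yellow, grey, white → 489; green ×10^5 → 48900000 Ω.
Series: 38100 + 48900000 = 48938100 Ω.

48938100 Ω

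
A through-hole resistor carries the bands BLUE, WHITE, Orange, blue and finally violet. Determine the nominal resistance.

Blue → 6 (first significant figure)
White → 9 (second significant figure)
Orange → 3 (third significant figure)
Blue → ×10^6 multiplier
693 × 1000000 = 693000000 Ω

693000000 Ω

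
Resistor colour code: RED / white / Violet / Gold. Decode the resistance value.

Red → 2 (first significant figure)
White → 9 (second significant figure)
Violet → ×10^7 multiplier
29 × 10000000 = 290000000 Ω

290000000 Ω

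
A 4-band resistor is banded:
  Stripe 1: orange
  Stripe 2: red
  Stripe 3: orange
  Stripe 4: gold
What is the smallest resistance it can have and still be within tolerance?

Orange → 3 (first significant figure)
Red → 2 (second significant figure)
Orange → ×10^3 multiplier
Gold → ±5% tolerance
32 × 1000 = 32000 Ω
Smallest = 32000 × (1 − 5/100) = 30400 Ω.

30400 Ω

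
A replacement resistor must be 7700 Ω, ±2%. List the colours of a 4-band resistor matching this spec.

violet, violet, red, red

7700 Ω = 77 × 10^2.
7 → violet
7 → violet
Multiplier 10^2 → red.
±2% tolerance → red.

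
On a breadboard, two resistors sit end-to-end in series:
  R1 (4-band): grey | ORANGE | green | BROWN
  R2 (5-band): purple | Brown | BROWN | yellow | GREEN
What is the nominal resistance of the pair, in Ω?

15410000 Ω

R1: grey, orange → 83; green ×10^5 → 8300000 Ω.
R2: violet, brown, brown → 711; yellow ×10^4 → 7110000 Ω.
Series: 8300000 + 7110000 = 15410000 Ω.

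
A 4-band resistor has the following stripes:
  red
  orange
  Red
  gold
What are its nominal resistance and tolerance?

Red → 2 (first significant figure)
Orange → 3 (second significant figure)
Red → ×10^2 multiplier
Gold → ±5% tolerance
23 × 100 = 2300 Ω

2300 Ω ±5%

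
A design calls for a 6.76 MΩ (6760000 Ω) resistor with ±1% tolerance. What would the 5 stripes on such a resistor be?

blue, violet, blue, yellow, brown

6760000 Ω = 676 × 10^4.
6 → blue
7 → violet
6 → blue
Multiplier 10^4 → yellow.
±1% tolerance → brown.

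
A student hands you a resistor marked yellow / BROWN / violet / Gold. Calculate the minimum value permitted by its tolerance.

Yellow → 4 (first significant figure)
Brown → 1 (second significant figure)
Violet → ×10^7 multiplier
Gold → ±5% tolerance
41 × 10000000 = 410000000 Ω
Minimum = 410000000 × (1 − 5/100) = 389500000 Ω.

389500000 Ω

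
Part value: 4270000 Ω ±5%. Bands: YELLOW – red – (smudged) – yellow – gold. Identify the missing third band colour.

violet

4270000 Ω = 427 × 10^4.
The third band gives digit 7 of the significand, and 7 is violet.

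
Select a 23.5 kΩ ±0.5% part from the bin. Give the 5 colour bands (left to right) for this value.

23500 Ω = 235 × 10^2.
2 → red
3 → orange
5 → green
Multiplier 10^2 → red.
±0.5% tolerance → green.

red, orange, green, red, green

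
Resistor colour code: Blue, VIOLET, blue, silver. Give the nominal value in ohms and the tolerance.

Blue → 6 (first significant figure)
Violet → 7 (second significant figure)
Blue → ×10^6 multiplier
Silver → ±10% tolerance
67 × 1000000 = 67000000 Ω

67000000 Ω ±10%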